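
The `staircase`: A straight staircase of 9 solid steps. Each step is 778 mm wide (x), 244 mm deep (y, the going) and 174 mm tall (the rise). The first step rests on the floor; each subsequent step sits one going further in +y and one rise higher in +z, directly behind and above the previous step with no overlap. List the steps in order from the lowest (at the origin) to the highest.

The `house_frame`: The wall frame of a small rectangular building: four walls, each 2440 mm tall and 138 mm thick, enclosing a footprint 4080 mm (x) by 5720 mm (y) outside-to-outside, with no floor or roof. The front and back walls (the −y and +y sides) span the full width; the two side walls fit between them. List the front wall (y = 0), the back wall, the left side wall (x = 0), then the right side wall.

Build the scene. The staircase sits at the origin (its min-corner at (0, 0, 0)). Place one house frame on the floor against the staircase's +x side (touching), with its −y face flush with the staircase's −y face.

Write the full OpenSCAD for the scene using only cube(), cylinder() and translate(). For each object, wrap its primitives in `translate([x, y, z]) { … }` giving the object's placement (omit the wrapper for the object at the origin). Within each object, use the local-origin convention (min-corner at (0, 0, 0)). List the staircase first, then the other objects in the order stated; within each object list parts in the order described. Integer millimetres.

cube([778, 244, 174]);
translate([0, 244, 174]) cube([778, 244, 174]);
translate([0, 488, 348]) cube([778, 244, 174]);
translate([0, 732, 522]) cube([778, 244, 174]);
translate([0, 976, 696]) cube([778, 244, 174]);
translate([0, 1220, 870]) cube([778, 244, 174]);
translate([0, 1464, 1044]) cube([778, 244, 174]);
translate([0, 1708, 1218]) cube([778, 244, 174]);
translate([0, 1952, 1392]) cube([778, 244, 174]);
translate([778, 0, 0]) {
  cube([4080, 138, 2440]);
  translate([0, 5582, 0]) cube([4080, 138, 2440]);
  translate([0, 138, 0]) cube([138, 5444, 2440]);
  translate([3942, 138, 0]) cube([138, 5444, 2440]);
}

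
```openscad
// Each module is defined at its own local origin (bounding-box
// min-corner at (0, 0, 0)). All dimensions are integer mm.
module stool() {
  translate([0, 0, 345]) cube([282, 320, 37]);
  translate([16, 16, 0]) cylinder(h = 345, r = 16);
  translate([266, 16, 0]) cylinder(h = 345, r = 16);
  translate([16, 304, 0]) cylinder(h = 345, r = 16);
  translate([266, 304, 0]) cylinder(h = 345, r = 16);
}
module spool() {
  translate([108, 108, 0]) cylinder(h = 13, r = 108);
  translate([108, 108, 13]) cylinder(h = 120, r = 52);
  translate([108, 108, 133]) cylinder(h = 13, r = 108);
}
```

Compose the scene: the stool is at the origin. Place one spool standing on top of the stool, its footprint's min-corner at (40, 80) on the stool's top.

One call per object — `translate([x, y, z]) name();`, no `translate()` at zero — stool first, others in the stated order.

stool();
translate([40, 80, 382]) spool();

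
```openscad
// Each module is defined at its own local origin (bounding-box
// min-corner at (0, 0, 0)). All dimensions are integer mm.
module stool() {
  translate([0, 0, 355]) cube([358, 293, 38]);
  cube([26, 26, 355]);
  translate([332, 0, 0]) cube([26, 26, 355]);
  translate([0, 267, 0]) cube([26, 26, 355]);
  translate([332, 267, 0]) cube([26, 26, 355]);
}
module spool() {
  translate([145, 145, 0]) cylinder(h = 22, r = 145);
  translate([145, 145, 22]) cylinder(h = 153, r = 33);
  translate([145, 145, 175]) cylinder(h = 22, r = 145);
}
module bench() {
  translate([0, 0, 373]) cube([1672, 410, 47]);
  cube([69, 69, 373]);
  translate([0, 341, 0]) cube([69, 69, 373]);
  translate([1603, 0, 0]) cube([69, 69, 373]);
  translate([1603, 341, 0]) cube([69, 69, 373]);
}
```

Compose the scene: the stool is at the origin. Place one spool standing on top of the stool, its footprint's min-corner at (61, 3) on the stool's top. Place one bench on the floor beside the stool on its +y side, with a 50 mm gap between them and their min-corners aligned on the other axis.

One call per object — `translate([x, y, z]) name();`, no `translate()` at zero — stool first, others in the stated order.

stool();
translate([61, 3, 393]) spool();
translate([0, 343, 0]) bench();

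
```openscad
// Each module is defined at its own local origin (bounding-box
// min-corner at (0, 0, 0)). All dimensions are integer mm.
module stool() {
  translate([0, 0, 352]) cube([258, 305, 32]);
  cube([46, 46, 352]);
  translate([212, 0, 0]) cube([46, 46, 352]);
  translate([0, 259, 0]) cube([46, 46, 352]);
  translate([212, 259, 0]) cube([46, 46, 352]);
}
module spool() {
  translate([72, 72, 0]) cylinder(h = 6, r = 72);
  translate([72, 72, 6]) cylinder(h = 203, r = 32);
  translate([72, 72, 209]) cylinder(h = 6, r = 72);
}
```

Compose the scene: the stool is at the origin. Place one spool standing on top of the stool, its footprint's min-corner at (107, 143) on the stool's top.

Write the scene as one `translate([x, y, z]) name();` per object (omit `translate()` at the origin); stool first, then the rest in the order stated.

stool();
translate([107, 143, 384]) spool();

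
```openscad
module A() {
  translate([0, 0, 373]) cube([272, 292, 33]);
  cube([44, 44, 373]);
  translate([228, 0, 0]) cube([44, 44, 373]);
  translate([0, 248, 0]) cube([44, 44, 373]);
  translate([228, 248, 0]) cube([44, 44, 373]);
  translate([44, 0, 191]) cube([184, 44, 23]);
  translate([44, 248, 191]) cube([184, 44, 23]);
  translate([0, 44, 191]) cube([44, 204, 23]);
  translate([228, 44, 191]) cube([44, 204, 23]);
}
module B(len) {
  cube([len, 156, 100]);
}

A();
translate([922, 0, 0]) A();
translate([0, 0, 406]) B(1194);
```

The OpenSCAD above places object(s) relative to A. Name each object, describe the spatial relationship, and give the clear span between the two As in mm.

Second stool starts at x = 922; first ends at x = 272; clear span = 922 − 272 = 650 mm.

A is a stool. B is a beam. A beam spans the tops of two stools. The clear span between the two stools is 650 mm.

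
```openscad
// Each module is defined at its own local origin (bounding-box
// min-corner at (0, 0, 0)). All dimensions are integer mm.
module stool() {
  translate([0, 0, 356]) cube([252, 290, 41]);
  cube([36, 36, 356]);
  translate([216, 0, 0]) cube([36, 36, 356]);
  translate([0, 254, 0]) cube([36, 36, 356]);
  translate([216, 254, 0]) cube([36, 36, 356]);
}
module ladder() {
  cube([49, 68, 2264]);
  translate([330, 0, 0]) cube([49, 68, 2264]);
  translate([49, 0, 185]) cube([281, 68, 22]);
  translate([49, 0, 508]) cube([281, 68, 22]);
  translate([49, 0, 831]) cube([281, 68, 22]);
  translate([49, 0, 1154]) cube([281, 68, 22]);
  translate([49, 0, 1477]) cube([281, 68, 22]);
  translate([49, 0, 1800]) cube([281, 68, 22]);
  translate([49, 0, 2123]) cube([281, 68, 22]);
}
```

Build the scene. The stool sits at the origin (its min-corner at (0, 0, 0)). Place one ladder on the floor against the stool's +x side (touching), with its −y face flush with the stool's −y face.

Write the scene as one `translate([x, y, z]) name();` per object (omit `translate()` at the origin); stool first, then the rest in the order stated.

stool();
translate([252, 0, 0]) ladder();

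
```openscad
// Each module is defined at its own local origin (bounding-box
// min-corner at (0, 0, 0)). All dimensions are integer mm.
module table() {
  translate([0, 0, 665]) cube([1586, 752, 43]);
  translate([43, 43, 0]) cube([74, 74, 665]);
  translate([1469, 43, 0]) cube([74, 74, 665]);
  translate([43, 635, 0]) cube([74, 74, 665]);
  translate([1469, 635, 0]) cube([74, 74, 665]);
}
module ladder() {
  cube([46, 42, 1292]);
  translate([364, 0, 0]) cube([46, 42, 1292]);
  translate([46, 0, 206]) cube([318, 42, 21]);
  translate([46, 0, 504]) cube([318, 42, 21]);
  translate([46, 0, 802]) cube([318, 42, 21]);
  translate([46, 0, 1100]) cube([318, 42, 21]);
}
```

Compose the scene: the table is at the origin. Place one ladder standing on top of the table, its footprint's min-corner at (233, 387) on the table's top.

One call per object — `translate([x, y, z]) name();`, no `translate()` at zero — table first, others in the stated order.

table();
translate([233, 387, 708]) ladder();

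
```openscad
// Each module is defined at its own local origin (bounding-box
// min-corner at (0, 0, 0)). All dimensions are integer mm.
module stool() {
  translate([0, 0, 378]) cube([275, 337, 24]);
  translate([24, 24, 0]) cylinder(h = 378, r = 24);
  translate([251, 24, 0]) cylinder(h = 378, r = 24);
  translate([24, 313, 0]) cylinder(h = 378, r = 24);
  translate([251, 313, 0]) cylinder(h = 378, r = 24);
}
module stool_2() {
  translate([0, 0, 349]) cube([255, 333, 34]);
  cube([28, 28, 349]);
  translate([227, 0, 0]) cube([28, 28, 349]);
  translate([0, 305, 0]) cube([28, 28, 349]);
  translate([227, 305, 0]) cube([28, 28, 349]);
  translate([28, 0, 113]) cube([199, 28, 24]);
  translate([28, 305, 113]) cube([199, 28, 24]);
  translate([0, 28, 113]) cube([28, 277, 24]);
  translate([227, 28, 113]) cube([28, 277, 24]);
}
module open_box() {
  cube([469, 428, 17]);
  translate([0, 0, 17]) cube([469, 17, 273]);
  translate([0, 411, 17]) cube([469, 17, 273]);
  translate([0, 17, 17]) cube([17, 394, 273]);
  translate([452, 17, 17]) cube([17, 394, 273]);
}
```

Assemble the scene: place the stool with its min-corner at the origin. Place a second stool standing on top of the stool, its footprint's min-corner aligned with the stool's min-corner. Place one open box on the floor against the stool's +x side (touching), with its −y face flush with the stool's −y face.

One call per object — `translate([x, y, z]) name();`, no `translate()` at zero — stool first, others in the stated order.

stool();
translate([0, 0, 402]) stool_2();
translate([275, 0, 0]) open_box();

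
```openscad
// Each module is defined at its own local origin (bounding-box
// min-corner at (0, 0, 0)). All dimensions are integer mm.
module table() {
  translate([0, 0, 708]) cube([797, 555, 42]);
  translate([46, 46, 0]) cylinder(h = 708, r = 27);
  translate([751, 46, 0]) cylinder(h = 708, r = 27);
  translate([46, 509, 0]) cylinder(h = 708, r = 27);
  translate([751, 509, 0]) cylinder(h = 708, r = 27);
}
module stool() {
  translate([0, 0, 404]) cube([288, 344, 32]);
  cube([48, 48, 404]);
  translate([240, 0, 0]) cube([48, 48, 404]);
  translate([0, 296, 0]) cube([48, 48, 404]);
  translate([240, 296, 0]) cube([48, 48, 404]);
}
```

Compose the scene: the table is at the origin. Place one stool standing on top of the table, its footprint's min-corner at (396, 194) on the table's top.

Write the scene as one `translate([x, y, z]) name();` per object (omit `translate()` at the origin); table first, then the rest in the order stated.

table();
translate([396, 194, 750]) stool();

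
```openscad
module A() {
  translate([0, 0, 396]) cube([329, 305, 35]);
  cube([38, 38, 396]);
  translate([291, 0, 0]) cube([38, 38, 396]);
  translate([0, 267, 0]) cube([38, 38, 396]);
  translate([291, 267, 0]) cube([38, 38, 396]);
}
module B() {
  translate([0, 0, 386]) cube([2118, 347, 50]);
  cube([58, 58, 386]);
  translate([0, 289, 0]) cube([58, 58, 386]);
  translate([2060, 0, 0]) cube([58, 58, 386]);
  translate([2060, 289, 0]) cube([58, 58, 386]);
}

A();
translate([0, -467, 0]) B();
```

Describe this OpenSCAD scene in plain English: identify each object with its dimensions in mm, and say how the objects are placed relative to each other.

A is a simple wooden stool: a rectangular seat 329 mm (x) by 305 mm (y), 35 mm thick, top face at z = 431 mm, on four square legs, each 38×38 mm in cross-section. The legs rest on z = 0, each flush with a corner of the seat.

B is a bench: a 2118×347 mm seat slab, 50 mm thick, top at z = 436 mm, on four 58×58 mm square legs flush with the seat corners and standing on z = 0.

The bench is on the floor beside the stool on its −y side.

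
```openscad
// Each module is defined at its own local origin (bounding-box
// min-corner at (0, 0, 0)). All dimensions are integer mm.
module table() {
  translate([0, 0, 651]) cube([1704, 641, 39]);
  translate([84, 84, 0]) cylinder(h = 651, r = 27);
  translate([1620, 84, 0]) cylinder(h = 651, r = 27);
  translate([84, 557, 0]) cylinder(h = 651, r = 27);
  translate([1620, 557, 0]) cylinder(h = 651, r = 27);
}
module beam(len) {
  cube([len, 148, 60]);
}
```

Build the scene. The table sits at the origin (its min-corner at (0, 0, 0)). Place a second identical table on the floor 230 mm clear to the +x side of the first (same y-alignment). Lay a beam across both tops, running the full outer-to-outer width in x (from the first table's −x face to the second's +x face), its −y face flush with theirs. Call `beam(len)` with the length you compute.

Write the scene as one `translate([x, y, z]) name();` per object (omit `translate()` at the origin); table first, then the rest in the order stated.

table();
translate([1934, 0, 0]) table();
translate([0, 0, 690]) beam(3638);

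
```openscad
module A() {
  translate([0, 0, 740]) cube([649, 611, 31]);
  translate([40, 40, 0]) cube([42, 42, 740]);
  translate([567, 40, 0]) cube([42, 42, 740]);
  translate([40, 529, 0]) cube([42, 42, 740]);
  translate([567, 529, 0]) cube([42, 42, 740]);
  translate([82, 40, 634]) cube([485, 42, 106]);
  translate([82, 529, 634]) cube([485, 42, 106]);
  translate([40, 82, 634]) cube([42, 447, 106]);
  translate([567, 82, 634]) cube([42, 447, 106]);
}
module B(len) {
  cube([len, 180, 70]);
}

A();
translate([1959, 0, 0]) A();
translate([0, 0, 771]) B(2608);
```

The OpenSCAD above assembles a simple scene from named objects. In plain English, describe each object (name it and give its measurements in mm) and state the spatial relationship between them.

A is a rectangular dining table. The top is 649×611×31 mm with its upper surface at z = 771 mm. It stands on four 42×42 mm square legs, each inset 40 mm from the nearest pair of top edges, running from the floor to the underside of the top. Four apron rails, 42 mm thick and 106 mm tall, run between adjacent legs with their top edges flush with the underside of the top and their outer faces flush with the legs' outer faces.

B is a rectangular beam 2608 mm long (x), 180 mm deep (y), 70 mm thick (z).

The beam spans the tops of two tables placed 1310 mm apart, resting at z = 771 mm.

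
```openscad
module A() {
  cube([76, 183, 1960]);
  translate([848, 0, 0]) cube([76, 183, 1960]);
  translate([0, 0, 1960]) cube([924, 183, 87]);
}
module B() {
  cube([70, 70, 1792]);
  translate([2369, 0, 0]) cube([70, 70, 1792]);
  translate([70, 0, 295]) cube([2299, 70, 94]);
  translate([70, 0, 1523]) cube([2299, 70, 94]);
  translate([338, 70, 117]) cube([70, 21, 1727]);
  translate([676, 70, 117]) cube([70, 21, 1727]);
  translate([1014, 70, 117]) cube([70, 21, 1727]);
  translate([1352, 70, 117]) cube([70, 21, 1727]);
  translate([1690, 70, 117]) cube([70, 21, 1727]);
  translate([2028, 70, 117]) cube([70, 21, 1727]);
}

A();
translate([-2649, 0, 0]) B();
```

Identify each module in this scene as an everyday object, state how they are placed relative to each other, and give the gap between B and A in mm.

The fence section's nearest face is 210 mm from the door frame's −x face.

A is a door frame. B is a fence section. The fence section is on the floor beside the door frame on its −x side. The gap between the fence section and the door frame is 210 mm.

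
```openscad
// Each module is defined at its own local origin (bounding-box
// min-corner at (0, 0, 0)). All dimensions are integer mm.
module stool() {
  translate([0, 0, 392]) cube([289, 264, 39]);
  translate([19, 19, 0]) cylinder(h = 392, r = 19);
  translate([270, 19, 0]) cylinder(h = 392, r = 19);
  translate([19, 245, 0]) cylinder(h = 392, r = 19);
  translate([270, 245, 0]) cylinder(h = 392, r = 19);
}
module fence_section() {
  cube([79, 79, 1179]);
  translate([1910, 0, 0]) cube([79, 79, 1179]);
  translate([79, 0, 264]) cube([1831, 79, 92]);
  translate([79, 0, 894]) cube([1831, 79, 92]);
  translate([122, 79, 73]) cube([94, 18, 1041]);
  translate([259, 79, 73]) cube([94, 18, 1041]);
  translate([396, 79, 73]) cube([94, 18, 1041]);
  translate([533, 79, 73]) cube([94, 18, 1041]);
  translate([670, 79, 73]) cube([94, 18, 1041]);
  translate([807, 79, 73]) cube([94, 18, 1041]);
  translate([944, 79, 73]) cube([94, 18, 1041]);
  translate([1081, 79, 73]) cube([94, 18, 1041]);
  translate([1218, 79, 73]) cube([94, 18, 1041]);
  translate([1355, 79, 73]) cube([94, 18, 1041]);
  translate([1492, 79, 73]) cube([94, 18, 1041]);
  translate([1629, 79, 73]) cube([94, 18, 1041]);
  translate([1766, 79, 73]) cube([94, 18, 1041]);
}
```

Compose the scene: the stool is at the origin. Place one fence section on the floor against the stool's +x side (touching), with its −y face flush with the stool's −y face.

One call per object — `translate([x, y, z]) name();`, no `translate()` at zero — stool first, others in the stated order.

stool();
translate([289, 0, 0]) fence_section();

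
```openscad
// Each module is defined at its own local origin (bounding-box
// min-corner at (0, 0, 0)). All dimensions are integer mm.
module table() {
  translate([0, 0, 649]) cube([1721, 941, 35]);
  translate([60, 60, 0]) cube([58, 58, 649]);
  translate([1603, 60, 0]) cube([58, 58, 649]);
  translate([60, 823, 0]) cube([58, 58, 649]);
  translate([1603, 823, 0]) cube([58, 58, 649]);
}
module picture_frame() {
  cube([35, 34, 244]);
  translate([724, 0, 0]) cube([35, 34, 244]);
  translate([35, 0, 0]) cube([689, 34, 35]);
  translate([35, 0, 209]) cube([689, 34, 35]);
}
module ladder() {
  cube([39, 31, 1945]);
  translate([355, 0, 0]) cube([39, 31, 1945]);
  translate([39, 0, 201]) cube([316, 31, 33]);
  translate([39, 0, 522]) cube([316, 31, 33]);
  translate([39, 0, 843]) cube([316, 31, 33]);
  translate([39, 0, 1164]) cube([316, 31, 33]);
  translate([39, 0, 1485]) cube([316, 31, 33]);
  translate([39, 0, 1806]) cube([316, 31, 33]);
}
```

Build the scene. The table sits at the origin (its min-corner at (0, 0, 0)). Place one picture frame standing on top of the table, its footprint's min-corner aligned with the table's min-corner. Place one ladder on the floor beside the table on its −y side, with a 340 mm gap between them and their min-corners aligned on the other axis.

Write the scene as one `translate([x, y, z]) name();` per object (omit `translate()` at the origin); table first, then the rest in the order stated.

table();
translate([0, 0, 684]) picture_frame();
translate([0, -371, 0]) ladder();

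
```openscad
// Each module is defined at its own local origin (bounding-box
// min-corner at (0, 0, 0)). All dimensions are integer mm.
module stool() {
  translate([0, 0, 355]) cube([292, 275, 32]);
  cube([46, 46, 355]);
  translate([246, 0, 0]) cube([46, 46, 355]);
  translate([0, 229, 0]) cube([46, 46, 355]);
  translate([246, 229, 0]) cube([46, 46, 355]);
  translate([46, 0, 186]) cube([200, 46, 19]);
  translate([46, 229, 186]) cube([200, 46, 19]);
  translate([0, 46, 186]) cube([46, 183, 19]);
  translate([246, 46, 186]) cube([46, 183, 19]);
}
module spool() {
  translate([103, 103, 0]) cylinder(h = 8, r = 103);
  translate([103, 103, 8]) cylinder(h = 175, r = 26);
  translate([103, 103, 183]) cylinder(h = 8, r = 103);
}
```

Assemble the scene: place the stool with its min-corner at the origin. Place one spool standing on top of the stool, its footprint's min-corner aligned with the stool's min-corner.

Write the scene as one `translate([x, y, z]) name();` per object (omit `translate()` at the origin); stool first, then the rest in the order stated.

stool();
translate([0, 0, 387]) spool();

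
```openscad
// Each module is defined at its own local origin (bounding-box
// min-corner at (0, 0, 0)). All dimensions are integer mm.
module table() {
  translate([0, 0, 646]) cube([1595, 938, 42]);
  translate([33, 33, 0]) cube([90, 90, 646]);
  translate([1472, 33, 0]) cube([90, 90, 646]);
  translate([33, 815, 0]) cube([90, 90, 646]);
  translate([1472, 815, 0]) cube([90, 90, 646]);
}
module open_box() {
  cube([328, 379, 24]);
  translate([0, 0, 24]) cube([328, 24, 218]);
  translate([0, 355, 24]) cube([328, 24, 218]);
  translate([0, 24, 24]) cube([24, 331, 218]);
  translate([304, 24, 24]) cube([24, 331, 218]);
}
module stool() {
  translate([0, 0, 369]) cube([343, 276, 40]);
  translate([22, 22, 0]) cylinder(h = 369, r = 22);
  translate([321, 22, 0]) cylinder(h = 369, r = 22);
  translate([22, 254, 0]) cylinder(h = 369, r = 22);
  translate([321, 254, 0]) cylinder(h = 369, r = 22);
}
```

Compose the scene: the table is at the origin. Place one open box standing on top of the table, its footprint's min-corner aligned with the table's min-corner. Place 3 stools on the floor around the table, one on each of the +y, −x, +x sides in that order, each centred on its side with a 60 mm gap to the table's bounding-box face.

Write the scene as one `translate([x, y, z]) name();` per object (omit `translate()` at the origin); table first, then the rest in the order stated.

table();
translate([0, 0, 688]) open_box();
translate([626, 998, 0]) stool();
translate([-403, 331, 0]) stool();
translate([1655, 331, 0]) stool();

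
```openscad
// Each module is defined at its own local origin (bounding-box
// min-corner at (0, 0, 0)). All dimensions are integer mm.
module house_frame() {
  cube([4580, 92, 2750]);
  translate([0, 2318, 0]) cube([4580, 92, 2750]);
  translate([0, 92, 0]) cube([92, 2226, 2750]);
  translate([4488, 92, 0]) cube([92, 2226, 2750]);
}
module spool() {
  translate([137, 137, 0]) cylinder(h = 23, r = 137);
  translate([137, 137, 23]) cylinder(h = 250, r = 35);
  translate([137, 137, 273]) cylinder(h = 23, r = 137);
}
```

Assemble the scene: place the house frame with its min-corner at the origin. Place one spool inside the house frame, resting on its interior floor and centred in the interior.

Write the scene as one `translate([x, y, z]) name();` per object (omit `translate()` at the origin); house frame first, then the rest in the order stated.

house_frame();
translate([2153, 1068, 0]) spool();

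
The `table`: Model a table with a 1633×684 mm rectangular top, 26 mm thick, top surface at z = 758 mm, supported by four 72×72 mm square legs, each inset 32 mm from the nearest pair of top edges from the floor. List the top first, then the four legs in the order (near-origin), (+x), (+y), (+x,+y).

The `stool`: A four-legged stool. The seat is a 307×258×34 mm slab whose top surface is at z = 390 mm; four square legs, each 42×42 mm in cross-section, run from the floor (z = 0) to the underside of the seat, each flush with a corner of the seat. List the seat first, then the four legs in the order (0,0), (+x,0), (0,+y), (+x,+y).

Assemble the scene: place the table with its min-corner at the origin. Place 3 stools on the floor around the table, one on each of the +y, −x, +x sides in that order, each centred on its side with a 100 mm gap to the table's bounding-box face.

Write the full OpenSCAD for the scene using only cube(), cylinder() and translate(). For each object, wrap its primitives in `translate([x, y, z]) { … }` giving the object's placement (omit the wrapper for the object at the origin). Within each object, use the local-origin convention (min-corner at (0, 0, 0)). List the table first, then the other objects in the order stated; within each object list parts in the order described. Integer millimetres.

translate([0, 0, 732]) cube([1633, 684, 26]);
translate([32, 32, 0]) cube([72, 72, 732]);
translate([1529, 32, 0]) cube([72, 72, 732]);
translate([32, 580, 0]) cube([72, 72, 732]);
translate([1529, 580, 0]) cube([72, 72, 732]);
translate([663, 784, 0]) {
  translate([0, 0, 356]) cube([307, 258, 34]);
  cube([42, 42, 356]);
  translate([265, 0, 0]) cube([42, 42, 356]);
  translate([0, 216, 0]) cube([42, 42, 356]);
  translate([265, 216, 0]) cube([42, 42, 356]);
}
translate([-407, 213, 0]) {
  translate([0, 0, 356]) cube([307, 258, 34]);
  cube([42, 42, 356]);
  translate([265, 0, 0]) cube([42, 42, 356]);
  translate([0, 216, 0]) cube([42, 42, 356]);
  translate([265, 216, 0]) cube([42, 42, 356]);
}
translate([1733, 213, 0]) {
  translate([0, 0, 356]) cube([307, 258, 34]);
  cube([42, 42, 356]);
  translate([265, 0, 0]) cube([42, 42, 356]);
  translate([0, 216, 0]) cube([42, 42, 356]);
  translate([265, 216, 0]) cube([42, 42, 356]);
}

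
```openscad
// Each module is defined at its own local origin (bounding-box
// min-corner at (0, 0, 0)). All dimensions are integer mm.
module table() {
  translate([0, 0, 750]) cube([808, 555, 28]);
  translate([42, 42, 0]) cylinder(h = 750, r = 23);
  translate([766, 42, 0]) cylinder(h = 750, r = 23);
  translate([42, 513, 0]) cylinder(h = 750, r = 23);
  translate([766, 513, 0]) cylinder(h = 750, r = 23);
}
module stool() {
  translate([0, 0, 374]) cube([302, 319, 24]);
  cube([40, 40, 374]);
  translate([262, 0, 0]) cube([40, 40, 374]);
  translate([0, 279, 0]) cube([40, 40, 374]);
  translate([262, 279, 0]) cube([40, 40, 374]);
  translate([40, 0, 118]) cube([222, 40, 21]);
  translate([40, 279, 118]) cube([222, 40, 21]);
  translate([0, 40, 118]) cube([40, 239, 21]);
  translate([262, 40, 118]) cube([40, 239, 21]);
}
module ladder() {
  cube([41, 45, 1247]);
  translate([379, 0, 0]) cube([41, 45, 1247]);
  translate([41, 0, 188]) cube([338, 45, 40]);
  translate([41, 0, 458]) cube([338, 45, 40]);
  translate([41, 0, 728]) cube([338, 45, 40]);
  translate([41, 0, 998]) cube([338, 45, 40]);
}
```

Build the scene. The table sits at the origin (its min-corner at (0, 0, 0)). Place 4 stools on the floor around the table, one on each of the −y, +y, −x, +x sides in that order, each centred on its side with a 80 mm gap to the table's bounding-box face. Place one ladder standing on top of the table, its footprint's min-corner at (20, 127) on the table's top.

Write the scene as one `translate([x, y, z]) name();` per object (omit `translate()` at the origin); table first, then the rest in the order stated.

table();
translate([253, -399, 0]) stool();
translate([253, 635, 0]) stool();
translate([-382, 118, 0]) stool();
translate([888, 118, 0]) stool();
translate([20, 127, 778]) ladder();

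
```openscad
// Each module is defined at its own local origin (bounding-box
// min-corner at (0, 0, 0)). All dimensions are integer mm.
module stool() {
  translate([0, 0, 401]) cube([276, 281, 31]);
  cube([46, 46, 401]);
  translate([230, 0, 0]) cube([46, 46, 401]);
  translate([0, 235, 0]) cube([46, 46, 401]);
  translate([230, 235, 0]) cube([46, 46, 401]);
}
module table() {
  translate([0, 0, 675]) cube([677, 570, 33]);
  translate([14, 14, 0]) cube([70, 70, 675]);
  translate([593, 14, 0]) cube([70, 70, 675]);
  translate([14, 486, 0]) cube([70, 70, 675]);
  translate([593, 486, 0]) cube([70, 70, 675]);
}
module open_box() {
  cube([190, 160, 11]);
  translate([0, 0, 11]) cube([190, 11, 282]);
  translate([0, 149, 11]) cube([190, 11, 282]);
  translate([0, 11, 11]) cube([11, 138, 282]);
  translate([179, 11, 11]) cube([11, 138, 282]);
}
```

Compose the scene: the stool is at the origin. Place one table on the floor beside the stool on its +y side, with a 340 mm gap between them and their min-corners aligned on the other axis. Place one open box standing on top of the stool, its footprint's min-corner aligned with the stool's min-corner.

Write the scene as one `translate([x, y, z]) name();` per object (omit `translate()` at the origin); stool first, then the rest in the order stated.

stool();
translate([0, 621, 0]) table();
translate([0, 0, 432]) open_box();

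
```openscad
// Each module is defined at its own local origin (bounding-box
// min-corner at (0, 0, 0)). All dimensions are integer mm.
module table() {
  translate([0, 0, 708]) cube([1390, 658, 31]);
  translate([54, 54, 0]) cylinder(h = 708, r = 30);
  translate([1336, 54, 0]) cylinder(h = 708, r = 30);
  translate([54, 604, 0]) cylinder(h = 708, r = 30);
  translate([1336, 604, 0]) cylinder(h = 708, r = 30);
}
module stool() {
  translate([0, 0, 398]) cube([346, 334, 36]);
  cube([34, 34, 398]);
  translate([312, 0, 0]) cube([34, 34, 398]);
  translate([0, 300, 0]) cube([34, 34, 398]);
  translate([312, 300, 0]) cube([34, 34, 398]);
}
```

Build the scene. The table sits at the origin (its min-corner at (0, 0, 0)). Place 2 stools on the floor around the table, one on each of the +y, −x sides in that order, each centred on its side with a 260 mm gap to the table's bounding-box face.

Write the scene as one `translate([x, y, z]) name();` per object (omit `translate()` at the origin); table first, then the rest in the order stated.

table();
translate([522, 918, 0]) stool();
translate([-606, 162, 0]) stool();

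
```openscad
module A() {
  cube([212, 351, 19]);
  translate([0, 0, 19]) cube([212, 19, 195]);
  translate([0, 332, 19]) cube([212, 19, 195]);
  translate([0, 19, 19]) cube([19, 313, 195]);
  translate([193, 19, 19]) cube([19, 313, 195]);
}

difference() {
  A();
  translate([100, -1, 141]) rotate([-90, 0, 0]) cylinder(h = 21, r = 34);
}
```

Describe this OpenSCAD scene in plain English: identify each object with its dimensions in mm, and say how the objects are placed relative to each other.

A is an open storage box with external size 212×351×214 mm and wall thickness 19 mm (the base is also 19 mm thick). The base covers the whole footprint; the four walls stand on the base, with the y-facing walls full-width and the x-facing walls fitting between their inner faces.

The open box has a circular hole of radius 34 mm through its front wall, centred at (x = 100, z = 141).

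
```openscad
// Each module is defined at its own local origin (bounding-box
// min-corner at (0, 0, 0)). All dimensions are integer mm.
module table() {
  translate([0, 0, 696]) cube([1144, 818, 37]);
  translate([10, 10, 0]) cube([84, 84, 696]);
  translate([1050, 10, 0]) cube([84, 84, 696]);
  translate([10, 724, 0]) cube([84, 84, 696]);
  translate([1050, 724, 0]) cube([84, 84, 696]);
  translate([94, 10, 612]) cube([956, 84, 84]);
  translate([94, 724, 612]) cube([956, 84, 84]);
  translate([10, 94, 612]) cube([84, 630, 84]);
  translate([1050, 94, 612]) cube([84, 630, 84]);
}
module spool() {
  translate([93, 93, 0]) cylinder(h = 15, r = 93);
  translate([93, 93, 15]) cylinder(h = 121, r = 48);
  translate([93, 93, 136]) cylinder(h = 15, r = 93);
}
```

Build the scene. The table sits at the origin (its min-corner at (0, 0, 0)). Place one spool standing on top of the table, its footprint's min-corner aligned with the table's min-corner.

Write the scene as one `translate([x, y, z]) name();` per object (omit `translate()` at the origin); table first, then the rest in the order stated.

table();
translate([0, 0, 733]) spool();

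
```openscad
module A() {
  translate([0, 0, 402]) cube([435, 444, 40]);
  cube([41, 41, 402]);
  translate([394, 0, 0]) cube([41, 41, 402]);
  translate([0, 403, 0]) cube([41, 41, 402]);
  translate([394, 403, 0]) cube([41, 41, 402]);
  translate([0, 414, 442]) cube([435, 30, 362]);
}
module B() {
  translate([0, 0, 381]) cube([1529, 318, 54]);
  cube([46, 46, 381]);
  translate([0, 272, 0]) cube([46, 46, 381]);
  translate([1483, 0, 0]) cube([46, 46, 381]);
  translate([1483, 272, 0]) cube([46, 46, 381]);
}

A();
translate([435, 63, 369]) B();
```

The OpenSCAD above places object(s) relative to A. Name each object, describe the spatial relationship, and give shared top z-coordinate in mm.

Both tops at z = 804 mm.

A is a chair. B is a bench. The bench is beside the chair with their tops flush at z = 804. The shared top z-coordinate is 804 mm.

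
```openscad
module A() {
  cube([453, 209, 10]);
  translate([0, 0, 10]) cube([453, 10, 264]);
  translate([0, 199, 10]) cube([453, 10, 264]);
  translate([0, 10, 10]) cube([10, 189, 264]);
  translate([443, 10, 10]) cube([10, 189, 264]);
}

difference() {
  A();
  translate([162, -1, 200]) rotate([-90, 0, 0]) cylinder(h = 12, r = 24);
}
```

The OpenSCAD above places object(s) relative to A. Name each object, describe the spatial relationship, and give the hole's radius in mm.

The subtracted cylinder has r = 24 mm.

A is an open box. The open box has a circular hole through its front wall. The hole's radius is 24 mm.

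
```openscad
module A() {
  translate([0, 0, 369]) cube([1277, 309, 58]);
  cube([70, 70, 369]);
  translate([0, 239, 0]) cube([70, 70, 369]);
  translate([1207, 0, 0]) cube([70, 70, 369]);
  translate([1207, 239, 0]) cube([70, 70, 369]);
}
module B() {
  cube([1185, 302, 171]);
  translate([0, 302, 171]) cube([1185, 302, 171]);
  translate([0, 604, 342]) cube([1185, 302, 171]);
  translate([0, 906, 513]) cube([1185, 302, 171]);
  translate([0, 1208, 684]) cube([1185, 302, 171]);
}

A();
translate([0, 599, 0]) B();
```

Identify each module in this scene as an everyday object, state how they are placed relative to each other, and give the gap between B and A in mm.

A is a bench. B is a staircase. The staircase is on the floor beside the bench on its +y side. The gap between the staircase and the bench is 290 mm.

The staircase's nearest face is 290 mm from the bench's +y face.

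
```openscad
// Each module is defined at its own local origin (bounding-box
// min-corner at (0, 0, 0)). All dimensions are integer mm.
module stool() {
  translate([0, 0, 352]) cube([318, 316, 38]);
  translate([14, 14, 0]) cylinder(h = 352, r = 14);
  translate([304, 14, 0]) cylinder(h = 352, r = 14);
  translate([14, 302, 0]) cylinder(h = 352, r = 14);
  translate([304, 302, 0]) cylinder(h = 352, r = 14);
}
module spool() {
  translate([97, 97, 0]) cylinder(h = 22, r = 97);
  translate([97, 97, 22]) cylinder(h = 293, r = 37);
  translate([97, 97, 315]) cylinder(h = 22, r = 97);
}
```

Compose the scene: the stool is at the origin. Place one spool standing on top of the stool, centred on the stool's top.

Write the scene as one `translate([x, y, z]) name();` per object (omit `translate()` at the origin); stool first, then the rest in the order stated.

stool();
translate([62, 61, 390]) spool();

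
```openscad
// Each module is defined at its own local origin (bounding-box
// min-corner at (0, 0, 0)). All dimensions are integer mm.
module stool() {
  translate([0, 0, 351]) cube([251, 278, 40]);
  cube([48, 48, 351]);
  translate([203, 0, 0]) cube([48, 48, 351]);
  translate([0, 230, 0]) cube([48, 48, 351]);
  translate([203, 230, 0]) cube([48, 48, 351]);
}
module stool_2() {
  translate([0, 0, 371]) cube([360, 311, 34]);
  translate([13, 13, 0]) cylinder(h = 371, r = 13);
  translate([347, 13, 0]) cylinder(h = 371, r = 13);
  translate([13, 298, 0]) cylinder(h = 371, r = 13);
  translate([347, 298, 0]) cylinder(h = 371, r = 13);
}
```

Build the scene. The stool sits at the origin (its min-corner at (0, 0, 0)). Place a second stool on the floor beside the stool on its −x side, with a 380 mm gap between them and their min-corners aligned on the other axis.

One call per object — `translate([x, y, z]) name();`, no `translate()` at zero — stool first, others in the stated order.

stool();
translate([-740, 0, 0]) stool_2();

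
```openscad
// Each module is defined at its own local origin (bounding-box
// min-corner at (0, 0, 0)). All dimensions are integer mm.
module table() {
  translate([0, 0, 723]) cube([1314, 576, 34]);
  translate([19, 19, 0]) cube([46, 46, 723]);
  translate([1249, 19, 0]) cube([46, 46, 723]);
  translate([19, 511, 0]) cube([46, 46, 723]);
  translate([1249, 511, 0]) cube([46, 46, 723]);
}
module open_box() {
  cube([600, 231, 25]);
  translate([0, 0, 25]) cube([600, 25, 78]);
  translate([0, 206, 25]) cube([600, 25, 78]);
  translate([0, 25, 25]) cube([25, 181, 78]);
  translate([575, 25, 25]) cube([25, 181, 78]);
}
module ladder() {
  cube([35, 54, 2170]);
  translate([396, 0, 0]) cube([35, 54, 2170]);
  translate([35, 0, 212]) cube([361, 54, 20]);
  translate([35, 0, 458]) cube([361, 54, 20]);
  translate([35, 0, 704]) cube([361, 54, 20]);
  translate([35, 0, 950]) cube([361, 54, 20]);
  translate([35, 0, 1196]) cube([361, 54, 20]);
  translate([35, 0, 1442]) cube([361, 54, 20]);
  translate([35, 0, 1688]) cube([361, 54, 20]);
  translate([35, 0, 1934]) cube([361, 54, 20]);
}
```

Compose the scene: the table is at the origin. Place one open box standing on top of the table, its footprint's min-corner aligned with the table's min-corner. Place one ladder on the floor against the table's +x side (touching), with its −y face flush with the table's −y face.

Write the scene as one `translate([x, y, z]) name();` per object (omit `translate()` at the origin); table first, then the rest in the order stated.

table();
translate([0, 0, 757]) open_box();
translate([1314, 0, 0]) ladder();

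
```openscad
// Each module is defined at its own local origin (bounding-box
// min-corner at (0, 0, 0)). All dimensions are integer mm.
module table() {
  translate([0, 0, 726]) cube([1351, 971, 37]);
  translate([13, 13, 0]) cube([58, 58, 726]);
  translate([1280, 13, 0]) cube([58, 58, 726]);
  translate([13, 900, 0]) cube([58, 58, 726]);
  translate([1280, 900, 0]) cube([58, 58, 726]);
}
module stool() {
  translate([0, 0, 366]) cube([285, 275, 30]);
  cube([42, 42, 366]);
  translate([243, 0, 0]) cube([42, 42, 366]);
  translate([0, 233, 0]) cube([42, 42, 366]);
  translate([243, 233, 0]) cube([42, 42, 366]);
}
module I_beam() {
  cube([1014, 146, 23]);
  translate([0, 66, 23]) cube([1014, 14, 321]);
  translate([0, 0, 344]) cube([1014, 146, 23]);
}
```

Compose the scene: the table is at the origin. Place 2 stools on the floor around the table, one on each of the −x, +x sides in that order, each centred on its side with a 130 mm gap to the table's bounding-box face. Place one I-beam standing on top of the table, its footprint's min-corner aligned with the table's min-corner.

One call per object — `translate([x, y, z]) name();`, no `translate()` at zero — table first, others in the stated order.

table();
translate([-415, 348, 0]) stool();
translate([1481, 348, 0]) stool();
translate([0, 0, 763]) I_beam();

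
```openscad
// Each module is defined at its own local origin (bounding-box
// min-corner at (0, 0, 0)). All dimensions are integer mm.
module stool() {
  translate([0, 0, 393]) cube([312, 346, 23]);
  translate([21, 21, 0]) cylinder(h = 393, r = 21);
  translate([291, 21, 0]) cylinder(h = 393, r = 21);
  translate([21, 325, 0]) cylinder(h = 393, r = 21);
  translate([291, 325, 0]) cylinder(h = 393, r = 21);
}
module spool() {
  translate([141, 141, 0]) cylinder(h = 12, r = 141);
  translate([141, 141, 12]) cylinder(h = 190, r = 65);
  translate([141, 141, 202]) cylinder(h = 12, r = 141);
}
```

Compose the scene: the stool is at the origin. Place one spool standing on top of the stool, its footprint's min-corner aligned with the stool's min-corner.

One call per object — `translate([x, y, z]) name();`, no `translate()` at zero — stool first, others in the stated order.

stool();
translate([0, 0, 416]) spool();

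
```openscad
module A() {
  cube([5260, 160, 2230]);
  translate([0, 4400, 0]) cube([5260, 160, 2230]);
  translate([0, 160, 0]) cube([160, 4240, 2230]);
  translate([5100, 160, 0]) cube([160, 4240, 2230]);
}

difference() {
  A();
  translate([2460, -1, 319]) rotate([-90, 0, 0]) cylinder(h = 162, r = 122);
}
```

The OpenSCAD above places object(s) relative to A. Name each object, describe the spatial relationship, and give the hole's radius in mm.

A is a house frame. The house frame has a circular hole through its front wall. The hole's radius is 122 mm.

The subtracted cylinder has r = 122 mm.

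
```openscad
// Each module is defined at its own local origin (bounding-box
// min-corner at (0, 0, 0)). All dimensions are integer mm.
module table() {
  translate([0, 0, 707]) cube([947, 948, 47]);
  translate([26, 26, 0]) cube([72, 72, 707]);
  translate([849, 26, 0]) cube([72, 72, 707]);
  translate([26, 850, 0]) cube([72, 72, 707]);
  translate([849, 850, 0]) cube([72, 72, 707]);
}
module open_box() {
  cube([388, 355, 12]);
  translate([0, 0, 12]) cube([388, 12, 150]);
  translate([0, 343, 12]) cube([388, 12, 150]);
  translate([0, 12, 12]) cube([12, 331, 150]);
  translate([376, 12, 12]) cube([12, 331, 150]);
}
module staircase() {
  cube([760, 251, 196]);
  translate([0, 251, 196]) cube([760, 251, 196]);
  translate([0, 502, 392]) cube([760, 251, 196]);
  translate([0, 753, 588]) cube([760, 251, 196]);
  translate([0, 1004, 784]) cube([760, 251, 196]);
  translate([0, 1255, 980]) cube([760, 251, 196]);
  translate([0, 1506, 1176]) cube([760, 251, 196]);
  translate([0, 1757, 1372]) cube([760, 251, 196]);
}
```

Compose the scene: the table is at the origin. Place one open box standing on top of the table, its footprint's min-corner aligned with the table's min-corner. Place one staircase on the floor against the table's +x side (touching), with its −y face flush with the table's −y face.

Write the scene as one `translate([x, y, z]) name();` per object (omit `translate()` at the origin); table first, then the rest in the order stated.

table();
translate([0, 0, 754]) open_box();
translate([947, 0, 0]) staircase();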